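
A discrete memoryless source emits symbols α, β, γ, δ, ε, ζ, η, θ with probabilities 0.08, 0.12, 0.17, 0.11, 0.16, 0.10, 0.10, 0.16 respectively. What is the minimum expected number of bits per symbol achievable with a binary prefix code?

3 bits/symbol

Repeatedly combine the two least-probable nodes; the expected code length is the sum of the merged weights.
merge 2/25 + 1/10 → 9/50
merge 1/10 + 11/100 → 21/100
merge 3/25 + 4/25 → 7/25
merge 4/25 + 17/100 → 33/100
merge 9/50 + 21/100 → 39/100
merge 7/25 + 33/100 → 61/100
merge 39/100 + 61/100 → 1
L = 9/50 + 21/100 + 7/25 + 33/100 + 39/100 + 61/100 + 1 = 3 bits/symbol.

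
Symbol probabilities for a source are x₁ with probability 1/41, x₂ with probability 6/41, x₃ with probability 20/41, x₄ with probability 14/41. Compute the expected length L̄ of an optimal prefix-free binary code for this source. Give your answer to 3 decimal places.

Repeatedly combine the two least-probable nodes; the expected code length is the sum of the merged weights.
merge 1/41 + 6/41 → 7/41
merge 7/41 + 14/41 → 21/41
merge 20/41 + 21/41 → 1
L = 7/41 + 21/41 + 1 = 69/41 ≈ 1.683 bits/symbol.

1.683 bits/symbol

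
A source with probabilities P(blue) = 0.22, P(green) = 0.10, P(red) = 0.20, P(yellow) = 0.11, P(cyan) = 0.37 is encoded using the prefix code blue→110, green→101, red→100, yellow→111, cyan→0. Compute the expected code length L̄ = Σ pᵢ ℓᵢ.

L̄ = Σ pᵢ·ℓᵢ = 0.22·3 + 0.10·3 + 0.20·3 + 0.11·3 + 0.37·1 = 2.26 bits/symbol.

2.26 bits/symbol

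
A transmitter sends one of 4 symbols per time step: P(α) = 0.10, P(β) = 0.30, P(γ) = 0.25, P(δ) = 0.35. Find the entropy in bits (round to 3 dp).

1.883 bits

H = −Σ pᵢ log₂ pᵢ.
−0.10·log₂(0.10) = 0.3322
−0.30·log₂(0.30) = 0.5211
−0.25·log₂(0.25) = 0.5000
−0.35·log₂(0.35) = 0.5301
Sum ≈ 1.8834 → 1.883 bits.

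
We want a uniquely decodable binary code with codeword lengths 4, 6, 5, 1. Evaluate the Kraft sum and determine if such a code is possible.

With common denominator 2^6 = 64: Σ 2^(−ℓᵢ) = 4/64 + 1/64 + 2/64 + 32/64 = 39/64 = 0.609375.
Kraft's inequality requires Σ ≤ 1; here Σ = 0.609375 ≤ 1, so such a prefix code exists.

0.609375; yes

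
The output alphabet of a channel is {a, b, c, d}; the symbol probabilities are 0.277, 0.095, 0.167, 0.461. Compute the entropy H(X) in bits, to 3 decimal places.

1.782 bits

H = −Σ pᵢ log₂ pᵢ.
−0.277·log₂(0.277) = 0.5130
−0.095·log₂(0.095) = 0.3226
−0.167·log₂(0.167) = 0.4312
−0.461·log₂(0.461) = 0.5150
Sum ≈ 1.7818 → 1.782 bits.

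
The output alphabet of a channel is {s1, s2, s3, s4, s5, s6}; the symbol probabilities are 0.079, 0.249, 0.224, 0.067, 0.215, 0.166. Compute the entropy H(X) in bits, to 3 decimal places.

H = −Σ pᵢ log₂ pᵢ.
−0.079·log₂(0.079) = 0.2893
−0.249·log₂(0.249) = 0.4994
−0.224·log₂(0.224) = 0.4835
−0.067·log₂(0.067) = 0.2613
−0.215·log₂(0.215) = 0.4768
−0.166·log₂(0.166) = 0.4301
Sum ≈ 2.4404 → 2.440 bits.

2.440 bits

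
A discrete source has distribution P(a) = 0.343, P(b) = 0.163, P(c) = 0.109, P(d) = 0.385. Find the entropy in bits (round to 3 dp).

H = −Σ pᵢ log₂ pᵢ.
−0.343·log₂(0.343) = 0.5295
−0.163·log₂(0.163) = 0.4266
−0.109·log₂(0.109) = 0.3485
−0.385·log₂(0.385) = 0.5302
Sum ≈ 1.8348 → 1.835 bits.

1.835 bits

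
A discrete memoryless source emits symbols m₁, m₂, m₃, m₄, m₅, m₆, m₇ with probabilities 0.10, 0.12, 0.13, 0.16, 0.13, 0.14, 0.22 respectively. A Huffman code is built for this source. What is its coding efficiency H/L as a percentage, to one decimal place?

99.5%

Entropy H = −Σ p log₂ p ≈ 2.7652 bits.
Huffman merges: 1/10+3/25→11/50; 13/100+13/100→13/50; 7/50+4/25→3/10; 11/50+11/50→11/25; 13/50+3/10→14/25; 11/25+14/25→1. L = 139/50 ≈ 2.7800.
Efficiency = H/L = 2.7652/2.7800 = 99.5%.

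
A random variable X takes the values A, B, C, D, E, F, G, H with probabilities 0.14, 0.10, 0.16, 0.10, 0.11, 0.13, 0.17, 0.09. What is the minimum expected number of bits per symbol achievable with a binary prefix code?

3 bits/symbol

Repeatedly combine the two least-probable nodes; the expected code length is the sum of the merged weights.
merge 9/100 + 1/10 → 19/100
merge 1/10 + 11/100 → 21/100
merge 13/100 + 7/50 → 27/100
merge 4/25 + 17/100 → 33/100
merge 19/100 + 21/100 → 2/5
merge 27/100 + 33/100 → 3/5
merge 2/5 + 3/5 → 1
L = 19/100 + 21/100 + 27/100 + 33/100 + 2/5 + 3/5 + 1 = 3 bits/symbol.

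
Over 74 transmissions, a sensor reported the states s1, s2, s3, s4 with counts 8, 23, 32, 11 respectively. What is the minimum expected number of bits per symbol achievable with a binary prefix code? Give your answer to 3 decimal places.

Probabilities are the counts divided by 74.
Repeatedly combine the two least-probable nodes; the expected code length is the sum of the merged weights.
merge 4/37 + 11/74 → 19/74
merge 19/74 + 23/74 → 21/37
merge 16/37 + 21/37 → 1
L = 19/74 + 21/37 + 1 = 135/74 ≈ 1.824 bits/symbol.

1.824 bits/symbol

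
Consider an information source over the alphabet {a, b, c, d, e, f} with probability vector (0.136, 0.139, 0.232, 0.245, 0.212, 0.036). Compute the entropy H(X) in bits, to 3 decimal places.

H = −Σ pᵢ log₂ pᵢ.
−0.136·log₂(0.136) = 0.3915
−0.139·log₂(0.139) = 0.3957
−0.232·log₂(0.232) = 0.4890
−0.245·log₂(0.245) = 0.4971
−0.212·log₂(0.212) = 0.4744
−0.036·log₂(0.036) = 0.1727
Sum ≈ 2.4204 → 2.420 bits.

2.420 bits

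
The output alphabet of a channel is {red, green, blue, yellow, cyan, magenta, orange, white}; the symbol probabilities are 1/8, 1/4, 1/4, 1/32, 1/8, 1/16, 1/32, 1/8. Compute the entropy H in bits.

Each probability is a power of 1/2, so log₂(1/p) is an integer.
H = Σ p·log₂(1/p) = 1/8·3 + 1/4·2 + 1/4·2 + 1/32·5 + 1/8·3 + 1/16·4 + 1/32·5 + 1/8·3 = 2.6875 bits.

2.6875 bits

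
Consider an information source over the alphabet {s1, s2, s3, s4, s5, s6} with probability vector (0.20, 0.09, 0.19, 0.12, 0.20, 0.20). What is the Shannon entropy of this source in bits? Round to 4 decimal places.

H = −Σ pᵢ log₂ pᵢ.
−0.20·log₂(0.20) = 0.4644
−0.09·log₂(0.09) = 0.3127
−0.19·log₂(0.19) = 0.4552
−0.12·log₂(0.12) = 0.3671
−0.20·log₂(0.20) = 0.4644
−0.20·log₂(0.20) = 0.4644
Sum ≈ 2.5281 → 2.5281 bits.

2.5281 bits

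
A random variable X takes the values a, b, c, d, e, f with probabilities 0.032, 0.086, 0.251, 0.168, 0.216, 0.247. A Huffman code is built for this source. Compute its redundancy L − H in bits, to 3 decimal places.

0.032 bits

Entropy H = −Σ p log₂ p ≈ 2.3721 bits.
Huffman merges: 4/125+43/500→59/500; 59/500+21/125→143/500; 27/125+247/1000→463/1000; 251/1000+143/500→537/1000; 463/1000+537/1000→1. L = 601/250 ≈ 2.4040.
L − H = 2.4040 − 2.3721 = 0.032 bits.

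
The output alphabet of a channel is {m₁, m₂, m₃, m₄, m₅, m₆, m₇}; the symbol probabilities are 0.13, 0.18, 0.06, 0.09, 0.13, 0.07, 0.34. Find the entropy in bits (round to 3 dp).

H = −Σ pᵢ log₂ pᵢ.
−0.13·log₂(0.13) = 0.3826
−0.18·log₂(0.18) = 0.4453
−0.06·log₂(0.06) = 0.2435
−0.09·log₂(0.09) = 0.3127
−0.13·log₂(0.13) = 0.3826
−0.07·log₂(0.07) = 0.2686
−0.34·log₂(0.34) = 0.5292
Sum ≈ 2.5645 → 2.565 bits.

2.565 bits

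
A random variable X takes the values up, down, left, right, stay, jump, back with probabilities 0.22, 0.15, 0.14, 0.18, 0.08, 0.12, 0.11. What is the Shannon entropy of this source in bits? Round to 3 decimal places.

2.742 bits

H = −Σ pᵢ log₂ pᵢ.
−0.22·log₂(0.22) = 0.4806
−0.15·log₂(0.15) = 0.4105
−0.14·log₂(0.14) = 0.3971
−0.18·log₂(0.18) = 0.4453
−0.08·log₂(0.08) = 0.2915
−0.12·log₂(0.12) = 0.3671
−0.11·log₂(0.11) = 0.3503
Sum ≈ 2.7424 → 2.742 bits.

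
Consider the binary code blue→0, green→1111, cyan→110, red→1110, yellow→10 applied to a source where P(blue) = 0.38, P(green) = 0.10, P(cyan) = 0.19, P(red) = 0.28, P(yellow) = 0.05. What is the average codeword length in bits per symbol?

2.57 bits/symbol

L̄ = Σ pᵢ·ℓᵢ = 0.38·1 + 0.10·4 + 0.19·3 + 0.28·4 + 0.05·2 = 2.57 bits/symbol.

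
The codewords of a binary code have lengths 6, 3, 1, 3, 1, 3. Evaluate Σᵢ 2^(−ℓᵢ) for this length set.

With common denominator 2^6 = 64: Σ 2^(−ℓᵢ) = 1/64 + 8/64 + 32/64 + 8/64 + 32/64 + 8/64 = 89/64 = 1.390625.

1.390625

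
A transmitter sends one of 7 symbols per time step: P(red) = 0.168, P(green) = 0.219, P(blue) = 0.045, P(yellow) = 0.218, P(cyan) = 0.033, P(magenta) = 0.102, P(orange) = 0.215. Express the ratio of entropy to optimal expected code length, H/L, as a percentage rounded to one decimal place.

98.5%

Entropy H = −Σ p log₂ p ≈ 2.5677 bits.
Huffman merges: 33/1000+9/200→39/500; 39/500+51/500→9/50; 21/125+9/50→87/250; 43/200+109/500→433/1000; 219/1000+87/250→567/1000; 433/1000+567/1000→1. L = 1303/500 ≈ 2.6060.
Efficiency = H/L = 2.5677/2.6060 = 98.5%.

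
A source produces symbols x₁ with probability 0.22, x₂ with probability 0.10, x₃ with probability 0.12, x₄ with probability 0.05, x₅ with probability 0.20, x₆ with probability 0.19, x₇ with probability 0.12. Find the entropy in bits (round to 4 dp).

H = −Σ pᵢ log₂ pᵢ.
−0.22·log₂(0.22) = 0.4806
−0.10·log₂(0.10) = 0.3322
−0.12·log₂(0.12) = 0.3671
−0.05·log₂(0.05) = 0.2161
−0.20·log₂(0.20) = 0.4644
−0.19·log₂(0.19) = 0.4552
−0.12·log₂(0.12) = 0.3671
Sum ≈ 2.6826 → 2.6826 bits.

2.6826 bits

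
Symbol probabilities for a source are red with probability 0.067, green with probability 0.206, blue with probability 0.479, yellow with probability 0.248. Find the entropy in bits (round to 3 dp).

1.738 bits

H = −Σ pᵢ log₂ pᵢ.
−0.067·log₂(0.067) = 0.2613
−0.206·log₂(0.206) = 0.4695
−0.479·log₂(0.479) = 0.5087
−0.248·log₂(0.248) = 0.4989
Sum ≈ 1.7383 → 1.738 bits.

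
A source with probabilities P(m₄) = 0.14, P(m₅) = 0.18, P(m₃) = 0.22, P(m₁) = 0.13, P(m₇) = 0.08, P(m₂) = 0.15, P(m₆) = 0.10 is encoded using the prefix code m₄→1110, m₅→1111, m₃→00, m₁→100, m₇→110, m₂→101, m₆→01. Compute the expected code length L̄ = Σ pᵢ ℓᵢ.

L̄ = Σ pᵢ·ℓᵢ = 0.14·4 + 0.18·4 + 0.22·2 + 0.13·3 + 0.08·3 + 0.15·3 + 0.10·2 = 3 bits/symbol.

3 bits/symbol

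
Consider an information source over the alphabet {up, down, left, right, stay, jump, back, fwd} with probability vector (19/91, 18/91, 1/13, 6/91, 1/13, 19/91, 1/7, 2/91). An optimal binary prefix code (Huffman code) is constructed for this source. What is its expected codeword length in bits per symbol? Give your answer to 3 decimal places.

Repeatedly combine the two least-probable nodes; the expected code length is the sum of the merged weights.
merge 2/91 + 6/91 → 8/91
merge 1/13 + 1/13 → 2/13
merge 8/91 + 1/7 → 3/13
merge 2/13 + 18/91 → 32/91
merge 19/91 + 19/91 → 38/91
merge 3/13 + 32/91 → 53/91
merge 38/91 + 53/91 → 1
L = 8/91 + 2/13 + 3/13 + 32/91 + 38/91 + 53/91 + 1 = 257/91 ≈ 2.824 bits/symbol.

2.824 bits/symbol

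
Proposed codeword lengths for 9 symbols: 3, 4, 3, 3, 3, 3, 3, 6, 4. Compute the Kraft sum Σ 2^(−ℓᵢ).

0.890625

With common denominator 2^6 = 64: Σ 2^(−ℓᵢ) = 8/64 + 4/64 + 8/64 + 8/64 + 8/64 + 8/64 + 8/64 + 1/64 + 4/64 = 57/64 = 0.890625.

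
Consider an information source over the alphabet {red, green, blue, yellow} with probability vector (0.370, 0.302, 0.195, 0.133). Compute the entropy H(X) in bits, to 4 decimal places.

H = −Σ pᵢ log₂ pᵢ.
−0.370·log₂(0.370) = 0.5307
−0.302·log₂(0.302) = 0.5217
−0.195·log₂(0.195) = 0.4599
−0.133·log₂(0.133) = 0.3871
Sum ≈ 1.8994 → 1.8994 bits.

1.8994 bits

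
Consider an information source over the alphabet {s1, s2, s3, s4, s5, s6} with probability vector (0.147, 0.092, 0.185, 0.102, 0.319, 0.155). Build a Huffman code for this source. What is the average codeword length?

Repeatedly combine the two least-probable nodes; the expected code length is the sum of the merged weights.
merge 23/250 + 51/500 → 97/500
merge 147/1000 + 31/200 → 151/500
merge 37/200 + 97/500 → 379/1000
merge 151/500 + 319/1000 → 621/1000
merge 379/1000 + 621/1000 → 1
L = 97/500 + 151/500 + 379/1000 + 621/1000 + 1 = 312/125 = 2.496 bits/symbol.

2.496 bits/symbol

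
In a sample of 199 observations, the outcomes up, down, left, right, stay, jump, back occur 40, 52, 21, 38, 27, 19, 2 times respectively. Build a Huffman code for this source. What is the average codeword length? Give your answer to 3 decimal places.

Probabilities are the counts divided by 199.
Repeatedly combine the two least-probable nodes; the expected code length is the sum of the merged weights.
merge 2/199 + 19/199 → 21/199
merge 21/199 + 21/199 → 42/199
merge 27/199 + 38/199 → 65/199
merge 40/199 + 42/199 → 82/199
merge 52/199 + 65/199 → 117/199
merge 82/199 + 117/199 → 1
L = 21/199 + 42/199 + 65/199 + 82/199 + 117/199 + 1 = 526/199 ≈ 2.643 bits/symbol.

2.643 bits/symbol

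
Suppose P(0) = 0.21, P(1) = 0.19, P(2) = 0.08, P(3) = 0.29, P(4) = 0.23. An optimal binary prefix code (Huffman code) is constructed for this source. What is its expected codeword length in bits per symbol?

Repeatedly combine the two least-probable nodes; the expected code length is the sum of the merged weights.
merge 2/25 + 19/100 → 27/100
merge 21/100 + 23/100 → 11/25
merge 27/100 + 29/100 → 14/25
merge 11/25 + 14/25 → 1
L = 27/100 + 11/25 + 14/25 + 1 = 227/100 = 2.27 bits/symbol.

2.27 bits/symbol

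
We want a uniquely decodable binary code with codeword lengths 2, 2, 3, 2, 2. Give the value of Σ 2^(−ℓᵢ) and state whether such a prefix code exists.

With common denominator 2^3 = 8: Σ 2^(−ℓᵢ) = 2/8 + 2/8 + 1/8 + 2/8 + 2/8 = 9/8 = 1.125.
Kraft's inequality requires Σ ≤ 1; here Σ = 1.125 > 1, so no such prefix code exists.

1.125; no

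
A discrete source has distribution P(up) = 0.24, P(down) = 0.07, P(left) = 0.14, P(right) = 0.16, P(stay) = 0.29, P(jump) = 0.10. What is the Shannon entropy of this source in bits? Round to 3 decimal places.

2.433 bits

H = −Σ pᵢ log₂ pᵢ.
−0.24·log₂(0.24) = 0.4941
−0.07·log₂(0.07) = 0.2686
−0.14·log₂(0.14) = 0.3971
−0.16·log₂(0.16) = 0.4230
−0.29·log₂(0.29) = 0.5179
−0.10·log₂(0.10) = 0.3322
Sum ≈ 2.4329 → 2.433 bits.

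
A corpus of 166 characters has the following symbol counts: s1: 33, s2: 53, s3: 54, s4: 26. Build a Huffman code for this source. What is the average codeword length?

2 bits/symbol

Probabilities are the counts divided by 166.
Repeatedly combine the two least-probable nodes; the expected code length is the sum of the merged weights.
merge 13/83 + 33/166 → 59/166
merge 53/166 + 27/83 → 107/166
merge 59/166 + 107/166 → 1
L = 59/166 + 107/166 + 1 = 2 bits/symbol.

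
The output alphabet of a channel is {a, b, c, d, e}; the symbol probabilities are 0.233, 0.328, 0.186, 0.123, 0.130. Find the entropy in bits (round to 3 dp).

H = −Σ pᵢ log₂ pᵢ.
−0.233·log₂(0.233) = 0.4897
−0.328·log₂(0.328) = 0.5275
−0.186·log₂(0.186) = 0.4514
−0.123·log₂(0.123) = 0.3719
−0.130·log₂(0.130) = 0.3826
Sum ≈ 2.2230 → 2.223 bits.

2.223 bits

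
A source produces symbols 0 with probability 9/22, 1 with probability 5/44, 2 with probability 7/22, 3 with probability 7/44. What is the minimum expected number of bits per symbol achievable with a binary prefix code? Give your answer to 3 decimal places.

Repeatedly combine the two least-probable nodes; the expected code length is the sum of the merged weights.
merge 5/44 + 7/44 → 3/11
merge 3/11 + 7/22 → 13/22
merge 9/22 + 13/22 → 1
L = 3/11 + 13/22 + 1 = 41/22 ≈ 1.864 bits/symbol.

1.864 bits/symbol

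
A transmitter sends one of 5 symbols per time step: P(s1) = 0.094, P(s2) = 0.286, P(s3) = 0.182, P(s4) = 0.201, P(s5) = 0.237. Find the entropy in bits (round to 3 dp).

2.242 bits

H = −Σ pᵢ log₂ pᵢ.
−0.094·log₂(0.094) = 0.3207
−0.286·log₂(0.286) = 0.5165
−0.182·log₂(0.182) = 0.4474
−0.201·log₂(0.201) = 0.4653
−0.237·log₂(0.237) = 0.4923
Sum ≈ 2.2420 → 2.242 bits.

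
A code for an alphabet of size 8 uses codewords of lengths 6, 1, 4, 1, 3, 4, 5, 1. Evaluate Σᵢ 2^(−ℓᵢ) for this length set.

1.796875

With common denominator 2^6 = 64: Σ 2^(−ℓᵢ) = 1/64 + 32/64 + 4/64 + 32/64 + 8/64 + 4/64 + 2/64 + 32/64 = 115/64 = 1.796875.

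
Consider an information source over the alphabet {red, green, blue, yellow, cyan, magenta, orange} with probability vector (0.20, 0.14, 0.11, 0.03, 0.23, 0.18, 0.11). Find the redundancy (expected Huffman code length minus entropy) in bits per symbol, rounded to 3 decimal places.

Entropy H = −Σ p log₂ p ≈ 2.6468 bits.
Huffman merges: 3/100+11/100→7/50; 11/100+7/50→1/4; 7/50+9/50→8/25; 1/5+23/100→43/100; 1/4+8/25→57/100; 43/100+57/100→1. L = 271/100 ≈ 2.7100.
L − H = 2.7100 − 2.6468 = 0.063 bits.

0.063 bits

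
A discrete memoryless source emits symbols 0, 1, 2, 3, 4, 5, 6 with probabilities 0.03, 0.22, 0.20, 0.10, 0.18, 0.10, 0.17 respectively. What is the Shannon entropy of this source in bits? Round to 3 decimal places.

H = −Σ pᵢ log₂ pᵢ.
−0.03·log₂(0.03) = 0.1518
−0.22·log₂(0.22) = 0.4806
−0.20·log₂(0.20) = 0.4644
−0.10·log₂(0.10) = 0.3322
−0.18·log₂(0.18) = 0.4453
−0.10·log₂(0.10) = 0.3322
−0.17·log₂(0.17) = 0.4346
Sum ≈ 2.6410 → 2.641 bits.

2.641 bits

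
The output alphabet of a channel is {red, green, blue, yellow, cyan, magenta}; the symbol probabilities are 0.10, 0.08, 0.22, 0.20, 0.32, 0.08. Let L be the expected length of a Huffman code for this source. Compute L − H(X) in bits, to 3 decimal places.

0.034 bits

Entropy H = −Σ p log₂ p ≈ 2.3862 bits.
Huffman merges: 2/25+2/25→4/25; 1/10+4/25→13/50; 1/5+11/50→21/50; 13/50+8/25→29/50; 21/50+29/50→1. L = 121/50 ≈ 2.4200.
L − H = 2.4200 − 2.3862 = 0.034 bits.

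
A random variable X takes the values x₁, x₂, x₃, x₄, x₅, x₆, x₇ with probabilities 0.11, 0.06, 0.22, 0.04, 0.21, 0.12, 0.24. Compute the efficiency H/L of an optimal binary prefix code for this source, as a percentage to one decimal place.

98.3%

Entropy H = −Σ p log₂ p ≈ 2.5942 bits.
Huffman merges: 1/25+3/50→1/10; 1/10+11/100→21/100; 3/25+21/100→33/100; 21/100+11/50→43/100; 6/25+33/100→57/100; 43/100+57/100→1. L = 66/25 ≈ 2.6400.
Efficiency = H/L = 2.5942/2.6400 = 98.3%.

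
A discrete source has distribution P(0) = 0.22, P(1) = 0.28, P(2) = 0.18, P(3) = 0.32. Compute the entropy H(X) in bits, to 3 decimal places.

H = −Σ pᵢ log₂ pᵢ.
−0.22·log₂(0.22) = 0.4806
−0.28·log₂(0.28) = 0.5142
−0.18·log₂(0.18) = 0.4453
−0.32·log₂(0.32) = 0.5260
Sum ≈ 1.9661 → 1.966 bits.

1.966 bits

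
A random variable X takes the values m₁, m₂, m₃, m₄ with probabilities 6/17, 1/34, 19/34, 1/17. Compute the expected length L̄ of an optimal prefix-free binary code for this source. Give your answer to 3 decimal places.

1.529 bits/symbol

Repeatedly combine the two least-probable nodes; the expected code length is the sum of the merged weights.
merge 1/34 + 1/17 → 3/34
merge 3/34 + 6/17 → 15/34
merge 15/34 + 19/34 → 1
L = 3/34 + 15/34 + 1 = 26/17 ≈ 1.529 bits/symbol.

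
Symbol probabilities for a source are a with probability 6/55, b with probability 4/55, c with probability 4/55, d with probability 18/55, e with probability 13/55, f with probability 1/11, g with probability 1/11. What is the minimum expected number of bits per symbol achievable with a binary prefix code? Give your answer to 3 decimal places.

2.582 bits/symbol

Repeatedly combine the two least-probable nodes; the expected code length is the sum of the merged weights.
merge 4/55 + 4/55 → 8/55
merge 1/11 + 1/11 → 2/11
merge 6/55 + 8/55 → 14/55
merge 2/11 + 13/55 → 23/55
merge 14/55 + 18/55 → 32/55
merge 23/55 + 32/55 → 1
L = 8/55 + 2/11 + 14/55 + 23/55 + 32/55 + 1 = 142/55 ≈ 2.582 bits/symbol.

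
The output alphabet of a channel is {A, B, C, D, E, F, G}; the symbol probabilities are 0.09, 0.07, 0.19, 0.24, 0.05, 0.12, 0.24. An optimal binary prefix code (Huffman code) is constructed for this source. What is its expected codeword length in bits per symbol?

2.64 bits/symbol

Repeatedly combine the two least-probable nodes; the expected code length is the sum of the merged weights.
merge 1/20 + 7/100 → 3/25
merge 9/100 + 3/25 → 21/100
merge 3/25 + 19/100 → 31/100
merge 21/100 + 6/25 → 9/20
merge 6/25 + 31/100 → 11/20
merge 9/20 + 11/20 → 1
L = 3/25 + 21/100 + 31/100 + 9/20 + 11/20 + 1 = 66/25 = 2.64 bits/symbol.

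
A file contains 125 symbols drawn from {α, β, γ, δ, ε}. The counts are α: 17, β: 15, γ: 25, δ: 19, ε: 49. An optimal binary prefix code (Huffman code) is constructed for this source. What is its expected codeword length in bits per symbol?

2.216 bits/symbol

Probabilities are the counts divided by 125.
Repeatedly combine the two least-probable nodes; the expected code length is the sum of the merged weights.
merge 3/25 + 17/125 → 32/125
merge 19/125 + 1/5 → 44/125
merge 32/125 + 44/125 → 76/125
merge 49/125 + 76/125 → 1
L = 32/125 + 44/125 + 76/125 + 1 = 277/125 = 2.216 bits/symbol.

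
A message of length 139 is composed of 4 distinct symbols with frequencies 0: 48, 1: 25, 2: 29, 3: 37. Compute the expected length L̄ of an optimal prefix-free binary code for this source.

2 bits/symbol

Probabilities are the counts divided by 139.
Repeatedly combine the two least-probable nodes; the expected code length is the sum of the merged weights.
merge 25/139 + 29/139 → 54/139
merge 37/139 + 48/139 → 85/139
merge 54/139 + 85/139 → 1
L = 54/139 + 85/139 + 1 = 2 bits/symbol.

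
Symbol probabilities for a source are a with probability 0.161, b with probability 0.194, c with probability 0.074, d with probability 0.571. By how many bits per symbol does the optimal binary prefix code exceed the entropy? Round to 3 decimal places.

Entropy H = −Σ p log₂ p ≈ 1.6228 bits.
Huffman merges: 37/500+161/1000→47/200; 97/500+47/200→429/1000; 429/1000+571/1000→1. L = 208/125 ≈ 1.6640.
L − H = 1.6640 − 1.6228 = 0.041 bits.

0.041 bits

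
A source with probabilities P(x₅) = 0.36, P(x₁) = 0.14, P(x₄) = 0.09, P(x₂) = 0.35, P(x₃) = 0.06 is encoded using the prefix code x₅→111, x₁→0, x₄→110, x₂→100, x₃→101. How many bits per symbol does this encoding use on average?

L̄ = Σ pᵢ·ℓᵢ = 0.36·3 + 0.14·1 + 0.09·3 + 0.35·3 + 0.06·3 = 2.72 bits/symbol.

2.72 bits/symbol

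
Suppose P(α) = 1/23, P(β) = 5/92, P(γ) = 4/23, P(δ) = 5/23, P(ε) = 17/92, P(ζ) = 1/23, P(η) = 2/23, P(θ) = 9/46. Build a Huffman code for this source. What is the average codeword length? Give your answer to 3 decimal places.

2.815 bits/symbol

Repeatedly combine the two least-probable nodes; the expected code length is the sum of the merged weights.
merge 1/23 + 1/23 → 2/23
merge 5/92 + 2/23 → 13/92
merge 2/23 + 13/92 → 21/92
merge 4/23 + 17/92 → 33/92
merge 9/46 + 5/23 → 19/46
merge 21/92 + 33/92 → 27/46
merge 19/46 + 27/46 → 1
L = 2/23 + 13/92 + 21/92 + 33/92 + 19/46 + 27/46 + 1 = 259/92 ≈ 2.815 bits/symbol.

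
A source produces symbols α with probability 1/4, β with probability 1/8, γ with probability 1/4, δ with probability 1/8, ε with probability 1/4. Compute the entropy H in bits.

Each probability is a power of 1/2, so log₂(1/p) is an integer.
H = Σ p·log₂(1/p) = 1/4·2 + 1/8·3 + 1/4·2 + 1/8·3 + 1/4·2 = 2.25 bits.

2.25 bits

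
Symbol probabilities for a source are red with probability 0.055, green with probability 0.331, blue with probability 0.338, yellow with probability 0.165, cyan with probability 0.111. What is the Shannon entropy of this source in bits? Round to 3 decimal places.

H = −Σ pᵢ log₂ pᵢ.
−0.055·log₂(0.055) = 0.2301
−0.331·log₂(0.331) = 0.5280
−0.338·log₂(0.338) = 0.5289
−0.165·log₂(0.165) = 0.4289
−0.111·log₂(0.111) = 0.3520
Sum ≈ 2.0680 → 2.068 bits.

2.068 bits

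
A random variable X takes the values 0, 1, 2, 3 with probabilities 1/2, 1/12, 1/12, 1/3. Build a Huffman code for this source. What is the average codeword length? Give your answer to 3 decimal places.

1.667 bits/symbol

Repeatedly combine the two least-probable nodes; the expected code length is the sum of the merged weights.
merge 1/12 + 1/12 → 1/6
merge 1/6 + 1/3 → 1/2
merge 1/2 + 1/2 → 1
L = 1/6 + 1/2 + 1 = 5/3 ≈ 1.667 bits/symbol.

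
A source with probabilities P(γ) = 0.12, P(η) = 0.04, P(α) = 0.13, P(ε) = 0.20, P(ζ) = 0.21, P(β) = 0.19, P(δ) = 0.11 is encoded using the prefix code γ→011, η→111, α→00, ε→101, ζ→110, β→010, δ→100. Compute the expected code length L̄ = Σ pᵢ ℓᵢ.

L̄ = Σ pᵢ·ℓᵢ = 0.12·3 + 0.04·3 + 0.13·2 + 0.20·3 + 0.21·3 + 0.19·3 + 0.11·3 = 2.87 bits/symbol.

2.87 bits/symbol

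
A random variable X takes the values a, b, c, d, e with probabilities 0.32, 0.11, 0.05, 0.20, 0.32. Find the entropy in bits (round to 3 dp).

H = −Σ pᵢ log₂ pᵢ.
−0.32·log₂(0.32) = 0.5260
−0.11·log₂(0.11) = 0.3503
−0.05·log₂(0.05) = 0.2161
−0.20·log₂(0.20) = 0.4644
−0.32·log₂(0.32) = 0.5260
Sum ≈ 2.0828 → 2.083 bits.

2.083 bits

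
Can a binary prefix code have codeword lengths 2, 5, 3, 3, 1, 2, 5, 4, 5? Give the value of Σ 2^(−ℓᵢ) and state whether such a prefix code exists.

1.40625; no

With common denominator 2^5 = 32: Σ 2^(−ℓᵢ) = 8/32 + 1/32 + 4/32 + 4/32 + 16/32 + 8/32 + 1/32 + 2/32 + 1/32 = 45/32 = 1.40625.
Kraft's inequality requires Σ ≤ 1; here Σ = 1.40625 > 1, so no such prefix code exists.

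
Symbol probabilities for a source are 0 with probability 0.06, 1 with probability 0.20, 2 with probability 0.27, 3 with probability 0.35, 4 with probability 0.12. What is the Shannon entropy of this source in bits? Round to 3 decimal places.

2.115 bits

H = −Σ pᵢ log₂ pᵢ.
−0.06·log₂(0.06) = 0.2435
−0.20·log₂(0.20) = 0.4644
−0.27·log₂(0.27) = 0.5100
−0.35·log₂(0.35) = 0.5301
−0.12·log₂(0.12) = 0.3671
Sum ≈ 2.1151 → 2.115 bits.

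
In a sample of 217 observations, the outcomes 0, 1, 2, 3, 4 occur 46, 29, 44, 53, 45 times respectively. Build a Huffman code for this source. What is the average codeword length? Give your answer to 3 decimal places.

2.336 bits/symbol

Probabilities are the counts divided by 217.
Repeatedly combine the two least-probable nodes; the expected code length is the sum of the merged weights.
merge 29/217 + 44/217 → 73/217
merge 45/217 + 46/217 → 13/31
merge 53/217 + 73/217 → 18/31
merge 13/31 + 18/31 → 1
L = 73/217 + 13/31 + 18/31 + 1 = 507/217 ≈ 2.336 bits/symbol.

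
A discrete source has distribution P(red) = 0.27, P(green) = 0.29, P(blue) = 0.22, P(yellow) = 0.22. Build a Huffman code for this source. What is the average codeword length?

2 bits/symbol

Repeatedly combine the two least-probable nodes; the expected code length is the sum of the merged weights.
merge 11/50 + 11/50 → 11/25
merge 27/100 + 29/100 → 14/25
merge 11/25 + 14/25 → 1
L = 11/25 + 14/25 + 1 = 2 bits/symbol.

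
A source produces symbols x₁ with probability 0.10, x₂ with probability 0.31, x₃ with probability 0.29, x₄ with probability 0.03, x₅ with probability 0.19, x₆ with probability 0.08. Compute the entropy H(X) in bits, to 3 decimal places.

H = −Σ pᵢ log₂ pᵢ.
−0.10·log₂(0.10) = 0.3322
−0.31·log₂(0.31) = 0.5238
−0.29·log₂(0.29) = 0.5179
−0.03·log₂(0.03) = 0.1518
−0.19·log₂(0.19) = 0.4552
−0.08·log₂(0.08) = 0.2915
Sum ≈ 2.2724 → 2.272 bits.

2.272 bits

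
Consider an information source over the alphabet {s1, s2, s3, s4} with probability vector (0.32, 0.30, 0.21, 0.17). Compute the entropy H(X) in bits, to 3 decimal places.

1.955 bits

H = −Σ pᵢ log₂ pᵢ.
−0.32·log₂(0.32) = 0.5260
−0.30·log₂(0.30) = 0.5211
−0.21·log₂(0.21) = 0.4728
−0.17·log₂(0.17) = 0.4346
Sum ≈ 1.9545 → 1.955 bits.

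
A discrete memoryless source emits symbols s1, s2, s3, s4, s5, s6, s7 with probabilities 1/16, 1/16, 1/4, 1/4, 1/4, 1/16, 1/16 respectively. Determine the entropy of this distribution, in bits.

Each probability is a power of 1/2, so log₂(1/p) is an integer.
H = Σ p·log₂(1/p) = 1/16·4 + 1/16·4 + 1/4·2 + 1/4·2 + 1/4·2 + 1/16·4 + 1/16·4 = 2.5 bits.

2.5 bits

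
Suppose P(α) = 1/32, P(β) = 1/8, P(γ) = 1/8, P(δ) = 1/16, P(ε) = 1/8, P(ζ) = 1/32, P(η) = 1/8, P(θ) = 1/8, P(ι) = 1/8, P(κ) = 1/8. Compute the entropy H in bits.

3.1875 bits

Each probability is a power of 1/2, so log₂(1/p) is an integer.
H = Σ p·log₂(1/p) = 1/32·5 + 1/8·3 + 1/8·3 + 1/16·4 + 1/8·3 + 1/32·5 + 1/8·3 + 1/8·3 + 1/8·3 + 1/8·3 = 3.1875 bits.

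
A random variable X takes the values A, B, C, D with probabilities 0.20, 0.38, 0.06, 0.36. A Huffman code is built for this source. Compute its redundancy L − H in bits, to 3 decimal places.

Entropy H = −Σ p log₂ p ≈ 1.7690 bits.
Huffman merges: 3/50+1/5→13/50; 13/50+9/25→31/50; 19/50+31/50→1. L = 47/25 ≈ 1.8800.
L − H = 1.8800 − 1.7690 = 0.111 bits.

0.111 bits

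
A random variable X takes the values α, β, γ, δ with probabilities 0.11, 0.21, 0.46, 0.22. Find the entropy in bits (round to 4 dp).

H = −Σ pᵢ log₂ pᵢ.
−0.11·log₂(0.11) = 0.3503
−0.21·log₂(0.21) = 0.4728
−0.46·log₂(0.46) = 0.5153
−0.22·log₂(0.22) = 0.4806
Sum ≈ 1.8190 → 1.8190 bits.

1.8190 bits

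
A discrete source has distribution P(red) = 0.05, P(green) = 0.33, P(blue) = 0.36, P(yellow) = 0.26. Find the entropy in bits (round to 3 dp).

H = −Σ pᵢ log₂ pᵢ.
−0.05·log₂(0.05) = 0.2161
−0.33·log₂(0.33) = 0.5278
−0.36·log₂(0.36) = 0.5306
−0.26·log₂(0.26) = 0.5053
Sum ≈ 1.7798 → 1.780 bits.

1.780 bits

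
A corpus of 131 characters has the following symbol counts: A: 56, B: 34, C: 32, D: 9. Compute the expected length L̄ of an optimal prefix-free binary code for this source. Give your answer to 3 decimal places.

Probabilities are the counts divided by 131.
Repeatedly combine the two least-probable nodes; the expected code length is the sum of the merged weights.
merge 9/131 + 32/131 → 41/131
merge 34/131 + 41/131 → 75/131
merge 56/131 + 75/131 → 1
L = 41/131 + 75/131 + 1 = 247/131 ≈ 1.885 bits/symbol.

1.885 bits/symbol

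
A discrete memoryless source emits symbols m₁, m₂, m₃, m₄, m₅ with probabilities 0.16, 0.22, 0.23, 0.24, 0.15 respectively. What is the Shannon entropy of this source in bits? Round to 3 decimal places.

2.296 bits

H = −Σ pᵢ log₂ pᵢ.
−0.16·log₂(0.16) = 0.4230
−0.22·log₂(0.22) = 0.4806
−0.23·log₂(0.23) = 0.4877
−0.24·log₂(0.24) = 0.4941
−0.15·log₂(0.15) = 0.4105
Sum ≈ 2.2959 → 2.296 bits.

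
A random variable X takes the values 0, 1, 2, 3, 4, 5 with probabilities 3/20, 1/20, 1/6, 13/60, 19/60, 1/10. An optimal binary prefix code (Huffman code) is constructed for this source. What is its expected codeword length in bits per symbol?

2.45 bits/symbol

Repeatedly combine the two least-probable nodes; the expected code length is the sum of the merged weights.
merge 1/20 + 1/10 → 3/20
merge 3/20 + 3/20 → 3/10
merge 1/6 + 13/60 → 23/60
merge 3/10 + 19/60 → 37/60
merge 23/60 + 37/60 → 1
L = 3/20 + 3/10 + 23/60 + 37/60 + 1 = 49/20 = 2.45 bits/symbol.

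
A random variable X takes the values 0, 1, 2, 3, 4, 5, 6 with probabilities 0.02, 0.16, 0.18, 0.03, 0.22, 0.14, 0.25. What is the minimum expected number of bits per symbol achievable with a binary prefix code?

2.58 bits/symbol

Repeatedly combine the two least-probable nodes; the expected code length is the sum of the merged weights.
merge 1/50 + 3/100 → 1/20
merge 1/20 + 7/50 → 19/100
merge 4/25 + 9/50 → 17/50
merge 19/100 + 11/50 → 41/100
merge 1/4 + 17/50 → 59/100
merge 41/100 + 59/100 → 1
L = 1/20 + 19/100 + 17/50 + 41/100 + 59/100 + 1 = 129/50 = 2.58 bits/symbol.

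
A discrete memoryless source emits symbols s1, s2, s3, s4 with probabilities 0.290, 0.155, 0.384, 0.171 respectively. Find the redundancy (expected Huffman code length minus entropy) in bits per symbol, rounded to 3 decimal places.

0.041 bits

Entropy H = −Σ p log₂ p ≈ 1.9007 bits.
Huffman merges: 31/200+171/1000→163/500; 29/100+163/500→77/125; 48/125+77/125→1. L = 971/500 ≈ 1.9420.
L − H = 1.9420 − 1.9007 = 0.041 bits.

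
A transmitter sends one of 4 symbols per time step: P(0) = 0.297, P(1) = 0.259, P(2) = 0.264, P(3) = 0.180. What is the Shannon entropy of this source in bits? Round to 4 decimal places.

H = −Σ pᵢ log₂ pᵢ.
−0.297·log₂(0.297) = 0.5202
−0.259·log₂(0.259) = 0.5048
−0.264·log₂(0.264) = 0.5072
−0.180·log₂(0.180) = 0.4453
Sum ≈ 1.9775 → 1.9775 bits.

1.9775 bits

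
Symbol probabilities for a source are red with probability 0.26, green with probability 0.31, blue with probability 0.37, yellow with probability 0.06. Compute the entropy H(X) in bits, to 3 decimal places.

H = −Σ pᵢ log₂ pᵢ.
−0.26·log₂(0.26) = 0.5053
−0.31·log₂(0.31) = 0.5238
−0.37·log₂(0.37) = 0.5307
−0.06·log₂(0.06) = 0.2435
Sum ≈ 1.8033 → 1.803 bits.

1.803 bits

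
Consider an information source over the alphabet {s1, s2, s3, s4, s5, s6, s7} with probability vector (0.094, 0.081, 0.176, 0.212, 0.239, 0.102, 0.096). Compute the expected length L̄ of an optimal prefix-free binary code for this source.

2.724 bits/symbol

Repeatedly combine the two least-probable nodes; the expected code length is the sum of the merged weights.
merge 81/1000 + 47/500 → 7/40
merge 12/125 + 51/500 → 99/500
merge 7/40 + 22/125 → 351/1000
merge 99/500 + 53/250 → 41/100
merge 239/1000 + 351/1000 → 59/100
merge 41/100 + 59/100 → 1
L = 7/40 + 99/500 + 351/1000 + 41/100 + 59/100 + 1 = 681/250 = 2.724 bits/symbol.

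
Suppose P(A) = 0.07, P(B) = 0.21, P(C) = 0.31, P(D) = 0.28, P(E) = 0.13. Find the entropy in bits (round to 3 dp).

H = −Σ pᵢ log₂ pᵢ.
−0.07·log₂(0.07) = 0.2686
−0.21·log₂(0.21) = 0.4728
−0.31·log₂(0.31) = 0.5238
−0.28·log₂(0.28) = 0.5142
−0.13·log₂(0.13) = 0.3826
Sum ≈ 2.1620 → 2.162 bits.

2.162 bits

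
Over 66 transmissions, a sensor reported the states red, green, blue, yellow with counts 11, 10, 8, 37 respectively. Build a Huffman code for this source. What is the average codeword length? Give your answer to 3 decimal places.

1.712 bits/symbol

Probabilities are the counts divided by 66.
Repeatedly combine the two least-probable nodes; the expected code length is the sum of the merged weights.
merge 4/33 + 5/33 → 3/11
merge 1/6 + 3/11 → 29/66
merge 29/66 + 37/66 → 1
L = 3/11 + 29/66 + 1 = 113/66 ≈ 1.712 bits/symbol.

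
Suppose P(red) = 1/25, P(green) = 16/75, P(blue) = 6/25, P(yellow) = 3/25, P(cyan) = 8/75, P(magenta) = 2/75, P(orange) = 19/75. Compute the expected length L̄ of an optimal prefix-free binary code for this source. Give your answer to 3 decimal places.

Repeatedly combine the two least-probable nodes; the expected code length is the sum of the merged weights.
merge 2/75 + 1/25 → 1/15
merge 1/15 + 8/75 → 13/75
merge 3/25 + 13/75 → 22/75
merge 16/75 + 6/25 → 34/75
merge 19/75 + 22/75 → 41/75
merge 34/75 + 41/75 → 1
L = 1/15 + 13/75 + 22/75 + 34/75 + 41/75 + 1 = 38/15 ≈ 2.533 bits/symbol.

2.533 bits/symbol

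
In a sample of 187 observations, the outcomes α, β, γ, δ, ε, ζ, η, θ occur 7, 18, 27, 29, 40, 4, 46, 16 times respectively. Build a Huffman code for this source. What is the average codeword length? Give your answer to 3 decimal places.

Probabilities are the counts divided by 187.
Repeatedly combine the two least-probable nodes; the expected code length is the sum of the merged weights.
merge 4/187 + 7/187 → 1/17
merge 1/17 + 16/187 → 27/187
merge 18/187 + 27/187 → 45/187
merge 27/187 + 29/187 → 56/187
merge 40/187 + 45/187 → 5/11
merge 46/187 + 56/187 → 6/11
merge 5/11 + 6/11 → 1
L = 1/17 + 27/187 + 45/187 + 56/187 + 5/11 + 6/11 + 1 = 513/187 ≈ 2.743 bits/symbol.

2.743 bits/symbol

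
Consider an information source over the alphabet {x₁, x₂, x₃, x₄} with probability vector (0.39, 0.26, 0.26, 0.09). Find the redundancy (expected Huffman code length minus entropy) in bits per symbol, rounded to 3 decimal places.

Entropy H = −Σ p log₂ p ≈ 1.8530 bits.
Huffman merges: 9/100+13/50→7/20; 13/50+7/20→61/100; 39/100+61/100→1. L = 49/25 ≈ 1.9600.
L − H = 1.9600 − 1.8530 = 0.107 bits.

0.107 bits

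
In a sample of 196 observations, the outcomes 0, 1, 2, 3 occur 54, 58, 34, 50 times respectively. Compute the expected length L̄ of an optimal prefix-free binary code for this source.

Probabilities are the counts divided by 196.
Repeatedly combine the two least-probable nodes; the expected code length is the sum of the merged weights.
merge 17/98 + 25/98 → 3/7
merge 27/98 + 29/98 → 4/7
merge 3/7 + 4/7 → 1
L = 3/7 + 4/7 + 1 = 2 bits/symbol.

2 bits/symbol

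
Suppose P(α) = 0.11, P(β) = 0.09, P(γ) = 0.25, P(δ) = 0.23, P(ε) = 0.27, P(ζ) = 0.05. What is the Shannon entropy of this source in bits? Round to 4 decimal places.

H = −Σ pᵢ log₂ pᵢ.
−0.11·log₂(0.11) = 0.3503
−0.09·log₂(0.09) = 0.3127
−0.25·log₂(0.25) = 0.5000
−0.23·log₂(0.23) = 0.4877
−0.27·log₂(0.27) = 0.5100
−0.05·log₂(0.05) = 0.2161
Sum ≈ 2.3767 → 2.3767 bits.

2.3767 bits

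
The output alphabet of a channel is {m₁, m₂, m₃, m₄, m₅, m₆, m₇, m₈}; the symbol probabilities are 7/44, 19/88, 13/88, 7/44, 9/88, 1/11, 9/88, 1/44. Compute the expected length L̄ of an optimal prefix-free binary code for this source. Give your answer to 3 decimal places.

Repeatedly combine the two least-probable nodes; the expected code length is the sum of the merged weights.
merge 1/44 + 1/11 → 5/44
merge 9/88 + 9/88 → 9/44
merge 5/44 + 13/88 → 23/88
merge 7/44 + 7/44 → 7/22
merge 9/44 + 19/88 → 37/88
merge 23/88 + 7/22 → 51/88
merge 37/88 + 51/88 → 1
L = 5/44 + 9/44 + 23/88 + 7/22 + 37/88 + 51/88 + 1 = 255/88 ≈ 2.898 bits/symbol.

2.898 bits/symbol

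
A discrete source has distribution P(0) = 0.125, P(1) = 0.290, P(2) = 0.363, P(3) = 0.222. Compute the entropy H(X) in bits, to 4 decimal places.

H = −Σ pᵢ log₂ pᵢ.
−0.125·log₂(0.125) = 0.3750
−0.290·log₂(0.290) = 0.5179
−0.363·log₂(0.363) = 0.5307
−0.222·log₂(0.222) = 0.4820
Sum ≈ 1.9056 → 1.9056 bits.

1.9056 bits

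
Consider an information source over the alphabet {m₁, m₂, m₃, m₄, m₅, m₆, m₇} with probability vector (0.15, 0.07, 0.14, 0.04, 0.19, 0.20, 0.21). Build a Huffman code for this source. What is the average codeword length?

Repeatedly combine the two least-probable nodes; the expected code length is the sum of the merged weights.
merge 1/25 + 7/100 → 11/100
merge 11/100 + 7/50 → 1/4
merge 3/20 + 19/100 → 17/50
merge 1/5 + 21/100 → 41/100
merge 1/4 + 17/50 → 59/100
merge 41/100 + 59/100 → 1
L = 11/100 + 1/4 + 17/50 + 41/100 + 59/100 + 1 = 27/10 = 2.7 bits/symbol.

2.7 bits/symbol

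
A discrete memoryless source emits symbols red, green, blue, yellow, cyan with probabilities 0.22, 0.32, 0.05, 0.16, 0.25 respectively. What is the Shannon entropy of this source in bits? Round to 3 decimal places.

2.146 bits

H = −Σ pᵢ log₂ pᵢ.
−0.22·log₂(0.22) = 0.4806
−0.32·log₂(0.32) = 0.5260
−0.05·log₂(0.05) = 0.2161
−0.16·log₂(0.16) = 0.4230
−0.25·log₂(0.25) = 0.5000
Sum ≈ 2.1457 → 2.146 bits.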